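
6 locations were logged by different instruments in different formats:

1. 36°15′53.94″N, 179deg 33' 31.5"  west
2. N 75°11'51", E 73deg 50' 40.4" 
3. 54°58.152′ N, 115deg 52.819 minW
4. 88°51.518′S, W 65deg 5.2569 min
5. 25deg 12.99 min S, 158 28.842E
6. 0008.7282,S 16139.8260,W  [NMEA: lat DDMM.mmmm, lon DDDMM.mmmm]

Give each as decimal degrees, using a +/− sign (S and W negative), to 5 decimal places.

1. 36.26498, -179.55875
2. 75.19750, 73.84456
3. 54.96920, -115.88032
4. -88.85863, -65.08762
5. -25.21650, 158.48070
6. -0.14547, -161.66377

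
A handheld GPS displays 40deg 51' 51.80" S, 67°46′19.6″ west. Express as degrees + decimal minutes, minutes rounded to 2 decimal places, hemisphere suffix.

φ: 51 + 51.8/60 = 51.8633′
λ: seconds/60 = 0.32667; minutes = 46 + 0.32667 = 46.3267

40° 51.86′ S, 67° 46.33′ W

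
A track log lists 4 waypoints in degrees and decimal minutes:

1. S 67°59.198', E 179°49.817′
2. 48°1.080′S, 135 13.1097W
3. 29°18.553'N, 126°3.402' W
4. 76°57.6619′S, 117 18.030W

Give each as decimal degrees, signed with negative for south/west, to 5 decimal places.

1. -67.98663, 179.83028
2. -48.01800, -135.21850
3. 29.30922, -126.05670
4. -76.96103, -117.30050

Point 1:
  φ: 59.198′ = 0.986633°; total 67.986633
  S → negative
  Lon: 49.817′ = 0.830283°; total 179.830283
  E ⇒ keep positive
Point 2:
  Lat: 48 + 1.08/60 = 48.018000
  S → negative
  Lon: 13.1097′ = 0.218495°; total 135.218495
  W → negative
Point 3:
  Latitude: 29 + 18.553/60 = 29.309217
  N → positive
  Lon: 3.402′ = 0.056700°; total 126.056700
  hemisphere W, so the sign is −
Point 4:
  Lat: 76 + 57.6619/60 = 76.961032
  S → negative
  Lon: 18.03′ = 0.300500°; total 117.300500
  W ⇒ negate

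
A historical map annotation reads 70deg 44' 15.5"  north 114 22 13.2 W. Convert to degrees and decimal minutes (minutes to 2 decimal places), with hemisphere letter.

70° 44.26′ N, 114° 22.22′ W

Lat: 44 + 15.5/60 = 44.2583′
λ: 22 + 13.2/60 = 22.2200′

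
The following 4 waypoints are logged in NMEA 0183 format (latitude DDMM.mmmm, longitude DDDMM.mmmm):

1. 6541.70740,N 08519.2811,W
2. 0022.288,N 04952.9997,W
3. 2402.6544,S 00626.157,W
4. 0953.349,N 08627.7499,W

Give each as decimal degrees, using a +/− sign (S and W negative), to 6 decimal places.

Point 1:
  Lat: degrees = first 2 digits = 65, minutes = 41.7074; 65 + 41.7074/60 = 65.6951233
  N → positive
  Lon: split at 3 digits → 085° and 19.2811′; 85 + 19.2811/60 = 85.3213517
  W → negative
Point 2:
  φ: split at 2 digits → 00° and 22.288′; 0 + 22.288/60 = 0.3714667
  N ⇒ keep positive
  Longitude: degrees = first 3 digits = 49, minutes = 52.9997; 49 + 52.9997/60 = 49.8833283
  W → negative
Point 3:
  Latitude: degrees = first 2 digits = 24, minutes = 2.6544; 24 + 2.6544/60 = 24.0442400
  hemisphere S, so the sign is −
  Longitude: degrees = first 3 digits = 6, minutes = 26.157; 6 + 26.157/60 = 6.4359500
  W → negative
Point 4:
  φ: degrees = first 2 digits = 9, minutes = 53.349; 9 + 53.349/60 = 9.8891500
  N → positive
  λ: split at 3 digits → 086° and 27.7499′; 86 + 27.7499/60 = 86.4624983
  W → negative

1. 65.695123, -85.321352
2. 0.371467, -49.883328
3. -24.044240, -6.435950
4. 9.889150, -86.462498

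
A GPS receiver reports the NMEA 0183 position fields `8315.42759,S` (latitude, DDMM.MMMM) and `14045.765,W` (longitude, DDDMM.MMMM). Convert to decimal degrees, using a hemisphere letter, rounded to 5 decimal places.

83.25713° S, 140.76275° W

Latitude: degrees = first 2 digits = 83, minutes = 15.42759; 83 + 15.42759/60 = 83.257127
Lon: degrees = first 3 digits = 140, minutes = 45.765; 140 + 45.765/60 = 140.762750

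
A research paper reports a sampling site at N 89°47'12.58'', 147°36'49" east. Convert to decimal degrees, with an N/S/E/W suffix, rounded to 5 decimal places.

89.78683° N, 147.61361° E

Latitude: 89° + 47/60 + 12.58/3600 = 89 + 0.783333 + 0.003494 = 89.786828
λ: 147° + 36/60 + 49/3600 = 147 + 0.600000 + 0.013611 = 147.613611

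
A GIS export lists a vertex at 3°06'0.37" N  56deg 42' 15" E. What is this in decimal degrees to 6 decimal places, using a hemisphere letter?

3.100103° N, 56.704167° E

Lat: 6′ + 0.37″ = 6.00617′; 3 + 6.00617/60 = 3.1001028
λ: 56° + 42/60 + 15/3600 = 56 + 0.700000 + 0.004167 = 56.7041667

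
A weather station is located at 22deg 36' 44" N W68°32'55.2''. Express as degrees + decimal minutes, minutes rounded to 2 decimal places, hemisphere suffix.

Lat: 36 + 44/60 = 36.7333′
Lon: seconds/60 = 0.92000; minutes = 32 + 0.92000 = 32.9200

22° 36.73′ N, 68° 32.92′ W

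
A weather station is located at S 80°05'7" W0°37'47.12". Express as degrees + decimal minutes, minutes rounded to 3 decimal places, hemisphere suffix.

Latitude: seconds/60 = 0.11667; minutes = 5 + 0.11667 = 5.11667
Longitude: seconds/60 = 0.78533; minutes = 37 + 0.78533 = 37.78533

80° 5.117′ S, 0° 37.785′ W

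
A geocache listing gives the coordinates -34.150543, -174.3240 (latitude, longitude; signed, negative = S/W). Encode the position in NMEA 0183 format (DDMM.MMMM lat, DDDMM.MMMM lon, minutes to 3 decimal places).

3409.033,S / 17419.440,W

Latitude is negative → S; |value| = 34.150543
Lat: fractional part 0.150543 → 9.03258 minutes
Longitude is negative → W; |value| = 174.324000
Lon: minutes = (174.324000 − 174) × 60 = 19.44000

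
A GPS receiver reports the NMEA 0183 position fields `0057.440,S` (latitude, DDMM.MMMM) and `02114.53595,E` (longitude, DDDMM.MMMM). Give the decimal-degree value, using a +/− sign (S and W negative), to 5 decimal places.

-0.95733, 21.24227

φ: split at 2 digits → 00° and 57.44′; 0 + 57.44/60 = 0.957333
S → negative
λ: degrees = first 3 digits = 21, minutes = 14.53595; 21 + 14.53595/60 = 21.242266
E ⇒ keep positive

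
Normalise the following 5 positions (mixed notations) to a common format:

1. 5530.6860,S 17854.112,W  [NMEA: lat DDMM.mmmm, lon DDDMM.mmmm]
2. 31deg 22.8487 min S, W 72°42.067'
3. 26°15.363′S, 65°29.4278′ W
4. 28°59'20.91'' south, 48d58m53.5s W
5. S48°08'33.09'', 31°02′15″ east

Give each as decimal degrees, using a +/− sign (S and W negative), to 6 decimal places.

Point 1:
  Latitude: split at 2 digits → 55° and 30.686′; 55 + 30.686/60 = 55.5114333
  S ⇒ negate
  Lon: degrees = first 3 digits = 178, minutes = 54.112; 178 + 54.112/60 = 178.9018667
  W → negative
Point 2:
  Lat: 22.8487′ = 0.380812°; total 31.3808117
  hemisphere S, so the sign is −
  Longitude: 42.067′ = 0.701117°; total 72.7011167
  W ⇒ negate
Point 3:
  φ: 26 + 15.363/60 = 26.2560500
  S → negative
  Lon: 65 + 29.4278/60 = 65.4904633
  W ⇒ negate
Point 4:
  Latitude: 28 + 59/60 + 20.91/3600 = 28.9891417
  S → negative
  λ: 48 + 58/60 + 53.5/3600 = 48.9815278
  W → negative
Point 5:
  Latitude: 8′ + 33.09″ = 8.55150′; 48 + 8.55150/60 = 48.1425250
  hemisphere S, so the sign is −
  Longitude: 31° + 2/60 + 15/3600 = 31 + 0.033333 + 0.004167 = 31.0375000
  E ⇒ keep positive

1. -55.511433, -178.901867
2. -31.380812, -72.701117
3. -26.256050, -65.490463
4. -28.989142, -48.981528
5. -48.142525, 31.037500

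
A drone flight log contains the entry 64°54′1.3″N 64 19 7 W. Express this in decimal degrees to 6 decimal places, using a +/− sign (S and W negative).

64.900361, -64.318611

Latitude: 54′ + 1.3″ = 54.02167′; 64 + 54.02167/60 = 64.9003611
N ⇒ keep positive
Lon: 64° + 19/60 + 7/3600 = 64 + 0.316667 + 0.001944 = 64.3186111
hemisphere W, so the sign is −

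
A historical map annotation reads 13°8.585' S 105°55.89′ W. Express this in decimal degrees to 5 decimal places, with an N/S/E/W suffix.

13.14308° S, 105.93150° W

Lat: 13 + 8.585/60 = 13.143083
Longitude: 55.89′ = 0.931500°; total 105.931500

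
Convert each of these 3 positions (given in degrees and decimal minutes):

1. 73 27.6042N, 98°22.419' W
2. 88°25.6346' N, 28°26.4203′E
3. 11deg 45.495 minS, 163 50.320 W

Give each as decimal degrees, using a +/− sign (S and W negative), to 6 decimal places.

Point 1:
  Latitude: 27.6042′ = 0.460070°; total 73.4600700
  N → positive
  Longitude: 98 + 22.419/60 = 98.3736500
  W ⇒ negate
Point 2:
  Lat: 88 + 25.6346/60 = 88.4272433
  N → positive
  Longitude: 28 + 26.4203/60 = 28.4403383
  E → positive
Point 3:
  φ: 45.495′ = 0.758250°; total 11.7582500
  S → negative
  Lon: 163 + 50.32/60 = 163.8386667
  hemisphere W, so the sign is −

1. 73.460070, -98.373650
2. 88.427243, 28.440338
3. -11.758250, -163.838667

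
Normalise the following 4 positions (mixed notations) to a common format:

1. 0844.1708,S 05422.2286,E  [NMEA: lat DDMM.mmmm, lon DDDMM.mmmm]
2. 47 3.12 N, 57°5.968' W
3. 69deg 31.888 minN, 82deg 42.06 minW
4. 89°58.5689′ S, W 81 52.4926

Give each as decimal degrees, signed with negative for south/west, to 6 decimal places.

1. -8.736180, 54.370477
2. 47.052000, -57.099467
3. 69.531467, -82.701000
4. -89.976148, -81.874877

Point 1:
  Lat: split at 2 digits → 08° and 44.1708′; 8 + 44.1708/60 = 8.7361800
  hemisphere S, so the sign is −
  λ: degrees = first 3 digits = 54, minutes = 22.2286; 54 + 22.2286/60 = 54.3704767
  E → positive
Point 2:
  Latitude: 3.12′ = 0.052000°; total 47.0520000
  N → positive
  Longitude: 57 + 5.968/60 = 57.0994667
  W → negative
Point 3:
  φ: 69 + 31.888/60 = 69.5314667
  N ⇒ keep positive
  λ: 42.06′ = 0.701000°; total 82.7010000
  W ⇒ negate
Point 4:
  Lat: 58.5689′ = 0.976148°; total 89.9761483
  S → negative
  Longitude: 52.4926′ = 0.874877°; total 81.8748767
  W → negative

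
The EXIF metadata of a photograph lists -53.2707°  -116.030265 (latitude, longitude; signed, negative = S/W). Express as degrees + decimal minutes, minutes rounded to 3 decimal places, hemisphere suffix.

53° 16.242′ S, 116° 1.816′ W

Latitude is negative → S; |value| = 53.270700
Lat: 53° + 0.270700 × 60 = 53° 16.24200′
Longitude is negative → W; |value| = 116.030265
Lon: fractional part 0.030265 → 1.81590 minutes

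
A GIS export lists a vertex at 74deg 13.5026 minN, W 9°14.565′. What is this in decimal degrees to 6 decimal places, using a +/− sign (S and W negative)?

Lat: 13.5026′ = 0.225043°; total 74.2250433
N ⇒ keep positive
Lon: 14.565′ = 0.242750°; total 9.2427500
hemisphere W, so the sign is −

74.225043, -9.242750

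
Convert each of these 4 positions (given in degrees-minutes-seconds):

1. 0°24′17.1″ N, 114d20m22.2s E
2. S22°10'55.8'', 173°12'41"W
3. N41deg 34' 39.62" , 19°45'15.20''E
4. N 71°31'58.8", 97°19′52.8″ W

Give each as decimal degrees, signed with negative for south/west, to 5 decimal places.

1. 0.40475, 114.33950
2. -22.18217, -173.21139
3. 41.57767, 19.75422
4. 71.53300, -97.33133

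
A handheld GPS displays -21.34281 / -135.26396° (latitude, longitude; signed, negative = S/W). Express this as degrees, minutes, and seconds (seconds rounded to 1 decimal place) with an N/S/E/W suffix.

21°20′34.1″ S, 135°15′50.3″ W

Latitude is negative → S; |value| = 21.342810
Latitude: 0.342810 × 60 = 20.56860′ → 20′, remainder × 60 = 34.116″
Longitude is negative → W; |value| = 135.263960
λ: whole degrees 135; 15.83760′ → 15′ and 50.256″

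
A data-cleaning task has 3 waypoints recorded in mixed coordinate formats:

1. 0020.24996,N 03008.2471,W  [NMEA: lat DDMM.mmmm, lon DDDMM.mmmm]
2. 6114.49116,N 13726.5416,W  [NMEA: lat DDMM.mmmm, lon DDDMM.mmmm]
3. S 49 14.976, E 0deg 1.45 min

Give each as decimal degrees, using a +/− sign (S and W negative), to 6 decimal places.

1. 0.337499, -30.137452
2. 61.241519, -137.442360
3. -49.249600, 0.024167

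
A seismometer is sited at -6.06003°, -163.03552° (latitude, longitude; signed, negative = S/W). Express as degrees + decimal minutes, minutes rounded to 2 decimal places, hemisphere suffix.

6° 3.60′ S, 163° 2.13′ W

Latitude is negative → S; |value| = 6.060030
Latitude: fractional part 0.060030 → 3.6018 minutes
Longitude is negative → W; |value| = 163.035520
Longitude: fractional part 0.035520 → 2.1312 minutes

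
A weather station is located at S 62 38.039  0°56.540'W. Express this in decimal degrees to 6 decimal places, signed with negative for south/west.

-62.633983, -0.942333

φ: 62 + 38.039/60 = 62.6339833
S → negative
λ: 0 + 56.54/60 = 0.9423333
W → negative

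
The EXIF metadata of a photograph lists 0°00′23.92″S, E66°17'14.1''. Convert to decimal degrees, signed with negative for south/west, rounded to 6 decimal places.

φ: 0′ + 23.92″ = 0.39867′; 0 + 0.39867/60 = 0.0066444
hemisphere S, so the sign is −
λ: 17′ + 14.1″ = 17.23500′; 66 + 17.23500/60 = 66.2872500
E ⇒ keep positive

-0.006644, 66.287250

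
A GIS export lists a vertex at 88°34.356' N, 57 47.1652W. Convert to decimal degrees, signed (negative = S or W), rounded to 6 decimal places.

Latitude: 88 + 34.356/60 = 88.5726000
N ⇒ keep positive
Lon: 57 + 47.1652/60 = 57.7860867
W → negative

88.572600, -57.786087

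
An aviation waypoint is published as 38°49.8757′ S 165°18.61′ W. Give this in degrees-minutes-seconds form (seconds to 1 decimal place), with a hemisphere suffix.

38°49′52.5″ S, 165°18′36.6″ W

Latitude: 49.87570′ → 49′ and 0.87570 × 60 = 52.542″
Lon: 18.61000′ → 18′ and 0.61000 × 60 = 36.600″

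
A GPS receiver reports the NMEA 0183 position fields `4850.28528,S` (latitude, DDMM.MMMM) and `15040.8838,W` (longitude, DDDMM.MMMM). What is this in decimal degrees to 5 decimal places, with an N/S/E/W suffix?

48.83809° S, 150.68140° W

φ: degrees = first 2 digits = 48, minutes = 50.28528; 48 + 50.28528/60 = 48.838088
Longitude: degrees = first 3 digits = 150, minutes = 40.8838; 150 + 40.8838/60 = 150.681397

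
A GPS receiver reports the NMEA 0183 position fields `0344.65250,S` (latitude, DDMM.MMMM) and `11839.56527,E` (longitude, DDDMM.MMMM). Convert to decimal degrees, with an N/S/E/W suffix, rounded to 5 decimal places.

φ: split at 2 digits → 03° and 44.6525′; 3 + 44.6525/60 = 3.744208
λ: split at 3 digits → 118° and 39.56527′; 118 + 39.56527/60 = 118.659421

3.74421° S, 118.65942° E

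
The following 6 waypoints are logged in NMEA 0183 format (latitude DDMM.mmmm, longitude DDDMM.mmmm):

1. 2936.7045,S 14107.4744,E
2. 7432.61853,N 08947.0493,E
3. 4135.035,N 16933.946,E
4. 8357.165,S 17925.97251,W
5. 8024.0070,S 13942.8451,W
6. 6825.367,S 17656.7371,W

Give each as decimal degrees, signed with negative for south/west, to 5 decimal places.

1. -29.61174, 141.12457
2. 74.54364, 89.78416
3. 41.58392, 169.56577
4. -83.95275, -179.43288
5. -80.40012, -139.71409
6. -68.42278, -176.94562

Point 1:
  Lat: split at 2 digits → 29° and 36.7045′; 29 + 36.7045/60 = 29.611742
  hemisphere S, so the sign is −
  Lon: degrees = first 3 digits = 141, minutes = 7.4744; 141 + 7.4744/60 = 141.124573
  E → positive
Point 2:
  φ: split at 2 digits → 74° and 32.61853′; 74 + 32.61853/60 = 74.543642
  N → positive
  λ: degrees = first 3 digits = 89, minutes = 47.0493; 89 + 47.0493/60 = 89.784155
  E ⇒ keep positive
Point 3:
  Latitude: split at 2 digits → 41° and 35.035′; 41 + 35.035/60 = 41.583917
  N → positive
  λ: degrees = first 3 digits = 169, minutes = 33.946; 169 + 33.946/60 = 169.565767
  E → positive
Point 4:
  φ: degrees = first 2 digits = 83, minutes = 57.165; 83 + 57.165/60 = 83.952750
  S ⇒ negate
  Lon: split at 3 digits → 179° and 25.97251′; 179 + 25.97251/60 = 179.432875
  W ⇒ negate
Point 5:
  φ: degrees = first 2 digits = 80, minutes = 24.007; 80 + 24.007/60 = 80.400117
  S ⇒ negate
  Longitude: split at 3 digits → 139° and 42.8451′; 139 + 42.8451/60 = 139.714085
  W → negative
Point 6:
  Latitude: degrees = first 2 digits = 68, minutes = 25.367; 68 + 25.367/60 = 68.422783
  S → negative
  λ: degrees = first 3 digits = 176, minutes = 56.7371; 176 + 56.7371/60 = 176.945618
  W → negative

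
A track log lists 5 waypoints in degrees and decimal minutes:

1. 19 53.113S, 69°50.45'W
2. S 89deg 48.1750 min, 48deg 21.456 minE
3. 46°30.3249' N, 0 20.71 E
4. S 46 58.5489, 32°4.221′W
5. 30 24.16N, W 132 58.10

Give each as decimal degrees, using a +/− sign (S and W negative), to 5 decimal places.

1. -19.88522, -69.84083
2. -89.80292, 48.35760
3. 46.50542, 0.34517
4. -46.97582, -32.07035
5. 30.40267, -132.96833

Point 1:
  Latitude: 19 + 53.113/60 = 19.885217
  S ⇒ negate
  λ: 50.45′ = 0.840833°; total 69.840833
  hemisphere W, so the sign is −
Point 2:
  φ: 89 + 48.175/60 = 89.802917
  hemisphere S, so the sign is −
  Longitude: 21.456′ = 0.357600°; total 48.357600
  E → positive
Point 3:
  Lat: 46 + 30.3249/60 = 46.505415
  N → positive
  Longitude: 0 + 20.71/60 = 0.345167
  E ⇒ keep positive
Point 4:
  Latitude: 46 + 58.5489/60 = 46.975815
  hemisphere S, so the sign is −
  λ: 4.221′ = 0.070350°; total 32.070350
  hemisphere W, so the sign is −
Point 5:
  Latitude: 30 + 24.16/60 = 30.402667
  N ⇒ keep positive
  λ: 58.1′ = 0.968333°; total 132.968333
  W ⇒ negate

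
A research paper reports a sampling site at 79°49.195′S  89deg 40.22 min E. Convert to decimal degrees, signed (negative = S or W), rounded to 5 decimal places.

-79.81992, 89.67033

Lat: 79 + 49.195/60 = 79.819917
hemisphere S, so the sign is −
Lon: 40.22′ = 0.670333°; total 89.670333
E → positive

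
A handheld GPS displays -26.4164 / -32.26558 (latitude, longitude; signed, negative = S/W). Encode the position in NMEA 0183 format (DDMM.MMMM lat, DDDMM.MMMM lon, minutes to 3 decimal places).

2624.984,S / 03215.935,W

Latitude is negative → S; |value| = 26.416400
Latitude: fractional part 0.416400 → 24.98400 minutes
Longitude is negative → W; |value| = 32.265580
λ: minutes = (32.265580 − 32) × 60 = 15.93480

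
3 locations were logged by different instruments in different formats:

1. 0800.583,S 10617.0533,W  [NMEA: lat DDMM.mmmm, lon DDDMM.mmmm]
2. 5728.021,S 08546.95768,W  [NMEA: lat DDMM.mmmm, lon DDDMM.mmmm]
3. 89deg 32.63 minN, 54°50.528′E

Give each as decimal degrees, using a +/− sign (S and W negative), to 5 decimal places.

1. -8.00972, -106.28422
2. -57.46702, -85.78263
3. 89.54383, 54.84213

Point 1:
  Lat: split at 2 digits → 08° and 0.583′; 8 + 0.583/60 = 8.009717
  S → negative
  λ: split at 3 digits → 106° and 17.0533′; 106 + 17.0533/60 = 106.284222
  W → negative
Point 2:
  Lat: split at 2 digits → 57° and 28.021′; 57 + 28.021/60 = 57.467017
  S → negative
  λ: split at 3 digits → 085° and 46.95768′; 85 + 46.95768/60 = 85.782628
  W → negative
Point 3:
  Latitude: 89 + 32.63/60 = 89.543833
  N ⇒ keep positive
  Longitude: 54 + 50.528/60 = 54.842133
  E ⇒ keep positive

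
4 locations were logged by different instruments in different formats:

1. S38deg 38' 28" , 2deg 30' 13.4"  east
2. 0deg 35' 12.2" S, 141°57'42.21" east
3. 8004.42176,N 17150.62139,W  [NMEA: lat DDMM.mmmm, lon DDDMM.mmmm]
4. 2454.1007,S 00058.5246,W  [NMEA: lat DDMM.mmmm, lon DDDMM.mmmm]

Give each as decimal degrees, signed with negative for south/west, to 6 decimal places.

Point 1:
  Lat: 38° + 38/60 + 28/3600 = 38 + 0.633333 + 0.007778 = 38.6411111
  S ⇒ negate
  λ: 2 + 30/60 + 13.4/3600 = 2.5037222
  E → positive
Point 2:
  Latitude: 0° + 35/60 + 12.2/3600 = 0 + 0.583333 + 0.003389 = 0.5867222
  hemisphere S, so the sign is −
  Lon: 57′ + 42.21″ = 57.70350′; 141 + 57.70350/60 = 141.9617250
  E → positive
Point 3:
  φ: split at 2 digits → 80° and 4.42176′; 80 + 4.42176/60 = 80.0736960
  N → positive
  Longitude: degrees = first 3 digits = 171, minutes = 50.62139; 171 + 50.62139/60 = 171.8436898
  W → negative
Point 4:
  Latitude: split at 2 digits → 24° and 54.1007′; 24 + 54.1007/60 = 24.9016783
  S ⇒ negate
  Lon: degrees = first 3 digits = 0, minutes = 58.5246; 0 + 58.5246/60 = 0.9754100
  hemisphere W, so the sign is −

1. -38.641111, 2.503722
2. -0.586722, 141.961725
3. 80.073696, -171.843690
4. -24.901678, -0.975410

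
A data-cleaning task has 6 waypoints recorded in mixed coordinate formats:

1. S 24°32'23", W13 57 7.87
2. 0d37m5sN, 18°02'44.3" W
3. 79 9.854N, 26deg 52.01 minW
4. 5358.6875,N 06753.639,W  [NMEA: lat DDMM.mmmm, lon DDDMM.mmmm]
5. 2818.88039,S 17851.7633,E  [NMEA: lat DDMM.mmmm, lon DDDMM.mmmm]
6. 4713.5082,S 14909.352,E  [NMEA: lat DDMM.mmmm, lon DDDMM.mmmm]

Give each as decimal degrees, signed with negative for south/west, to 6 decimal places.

Point 1:
  φ: 32′ + 23″ = 32.38333′; 24 + 32.38333/60 = 24.5397222
  hemisphere S, so the sign is −
  Longitude: 13° + 57/60 + 7.87/3600 = 13 + 0.950000 + 0.002186 = 13.9521861
  W ⇒ negate
Point 2:
  Lat: 37′ + 5″ = 37.08333′; 0 + 37.08333/60 = 0.6180556
  N → positive
  λ: 18 + 2/60 + 44.3/3600 = 18.0456389
  hemisphere W, so the sign is −
Point 3:
  Lat: 9.854′ = 0.164233°; total 79.1642333
  N → positive
  Longitude: 52.01′ = 0.866833°; total 26.8668333
  W ⇒ negate
Point 4:
  Lat: split at 2 digits → 53° and 58.6875′; 53 + 58.6875/60 = 53.9781250
  N ⇒ keep positive
  Lon: degrees = first 3 digits = 67, minutes = 53.639; 67 + 53.639/60 = 67.8939833
  W → negative
Point 5:
  Latitude: degrees = first 2 digits = 28, minutes = 18.88039; 28 + 18.88039/60 = 28.3146732
  S → negative
  Lon: split at 3 digits → 178° and 51.7633′; 178 + 51.7633/60 = 178.8627217
  E → positive
Point 6:
  Latitude: degrees = first 2 digits = 47, minutes = 13.5082; 47 + 13.5082/60 = 47.2251367
  S ⇒ negate
  Lon: degrees = first 3 digits = 149, minutes = 9.352; 149 + 9.352/60 = 149.1558667
  E → positive

1. -24.539722, -13.952186
2. 0.618056, -18.045639
3. 79.164233, -26.866833
4. 53.978125, -67.893983
5. -28.314673, 178.862722
6. -47.225137, 149.155867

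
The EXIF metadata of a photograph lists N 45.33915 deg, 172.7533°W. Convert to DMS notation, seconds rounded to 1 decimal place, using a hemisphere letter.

45°20′20.9″ N, 172°45′11.9″ W

Lat: 0.339150 × 60 = 20.34900′ → 20′, remainder × 60 = 20.940″
Longitude: whole degrees 172; 45.19800′ → 45′ and 11.880″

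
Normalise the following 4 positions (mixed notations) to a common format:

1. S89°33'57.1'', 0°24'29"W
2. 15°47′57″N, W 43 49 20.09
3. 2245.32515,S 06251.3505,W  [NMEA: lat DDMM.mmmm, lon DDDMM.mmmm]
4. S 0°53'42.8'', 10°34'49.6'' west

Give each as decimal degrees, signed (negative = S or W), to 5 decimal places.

1. -89.56586, -0.40806
2. 15.79917, -43.82225
3. -22.75542, -62.85584
4. -0.89522, -10.58044

Point 1:
  Latitude: 89° + 33/60 + 57.1/3600 = 89 + 0.550000 + 0.015861 = 89.565861
  S ⇒ negate
  Lon: 24′ + 29″ = 24.48333′; 0 + 24.48333/60 = 0.408056
  W → negative
Point 2:
  Latitude: 47′ + 57″ = 47.95000′; 15 + 47.95000/60 = 15.799167
  N ⇒ keep positive
  Longitude: 43° + 49/60 + 20.09/3600 = 43 + 0.816667 + 0.005581 = 43.822247
  hemisphere W, so the sign is −
Point 3:
  φ: degrees = first 2 digits = 22, minutes = 45.32515; 22 + 45.32515/60 = 22.755419
  hemisphere S, so the sign is −
  Lon: degrees = first 3 digits = 62, minutes = 51.3505; 62 + 51.3505/60 = 62.855842
  W ⇒ negate
Point 4:
  φ: 53′ + 42.8″ = 53.71333′; 0 + 53.71333/60 = 0.895222
  S → negative
  λ: 10° + 34/60 + 49.6/3600 = 10 + 0.566667 + 0.013778 = 10.580444
  W → negative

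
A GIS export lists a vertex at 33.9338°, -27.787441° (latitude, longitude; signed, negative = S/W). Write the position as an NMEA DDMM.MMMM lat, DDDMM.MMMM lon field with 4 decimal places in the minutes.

3356.0280,N / 02747.2465,W

φ: 33° + 0.933800 × 60 = 33° 56.028000′
Longitude is negative → W; |value| = 27.787441
Longitude: 27° + 0.787441 × 60 = 27° 47.246460′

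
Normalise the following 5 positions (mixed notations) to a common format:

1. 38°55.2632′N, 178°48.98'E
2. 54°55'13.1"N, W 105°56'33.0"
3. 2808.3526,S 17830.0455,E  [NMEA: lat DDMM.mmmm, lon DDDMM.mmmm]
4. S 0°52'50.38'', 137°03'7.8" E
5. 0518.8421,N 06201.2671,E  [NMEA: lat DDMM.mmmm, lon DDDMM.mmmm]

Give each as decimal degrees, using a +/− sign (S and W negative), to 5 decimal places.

Point 1:
  Lat: 55.2632′ = 0.921053°; total 38.921053
  N → positive
  Lon: 178 + 48.98/60 = 178.816333
  E ⇒ keep positive
Point 2:
  Lat: 54 + 55/60 + 13.1/3600 = 54.920306
  N ⇒ keep positive
  λ: 56′ + 33″ = 56.55000′; 105 + 56.55000/60 = 105.942500
  W ⇒ negate
Point 3:
  Latitude: degrees = first 2 digits = 28, minutes = 8.3526; 28 + 8.3526/60 = 28.139210
  S ⇒ negate
  Lon: degrees = first 3 digits = 178, minutes = 30.0455; 178 + 30.0455/60 = 178.500758
  E → positive
Point 4:
  φ: 0 + 52/60 + 50.38/3600 = 0.880661
  S ⇒ negate
  λ: 137 + 3/60 + 7.8/3600 = 137.052167
  E ⇒ keep positive
Point 5:
  Latitude: degrees = first 2 digits = 5, minutes = 18.8421; 5 + 18.8421/60 = 5.314035
  N ⇒ keep positive
  Lon: degrees = first 3 digits = 62, minutes = 1.2671; 62 + 1.2671/60 = 62.021118
  E → positive

1. 38.92105, 178.81633
2. 54.92031, -105.94250
3. -28.13921, 178.50076
4. -0.88066, 137.05217
5. 5.31404, 62.02112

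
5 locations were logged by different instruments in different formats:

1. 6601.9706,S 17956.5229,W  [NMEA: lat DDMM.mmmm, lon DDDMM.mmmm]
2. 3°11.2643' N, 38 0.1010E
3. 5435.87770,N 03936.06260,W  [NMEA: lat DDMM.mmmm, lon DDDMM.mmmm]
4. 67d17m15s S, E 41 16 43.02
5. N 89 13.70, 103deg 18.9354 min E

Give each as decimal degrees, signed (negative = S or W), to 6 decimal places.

Point 1:
  φ: degrees = first 2 digits = 66, minutes = 1.9706; 66 + 1.9706/60 = 66.0328433
  hemisphere S, so the sign is −
  Lon: split at 3 digits → 179° and 56.5229′; 179 + 56.5229/60 = 179.9420483
  W ⇒ negate
Point 2:
  Lat: 11.2643′ = 0.187738°; total 3.1877383
  N → positive
  λ: 38 + 0.101/60 = 38.0016833
  E → positive
Point 3:
  Lat: degrees = first 2 digits = 54, minutes = 35.8777; 54 + 35.8777/60 = 54.5979617
  N ⇒ keep positive
  λ: degrees = first 3 digits = 39, minutes = 36.0626; 39 + 36.0626/60 = 39.6010433
  hemisphere W, so the sign is −
Point 4:
  Latitude: 67° + 17/60 + 15/3600 = 67 + 0.283333 + 0.004167 = 67.2875000
  S → negative
  λ: 16′ + 43.02″ = 16.71700′; 41 + 16.71700/60 = 41.2786167
  E ⇒ keep positive
Point 5:
  Lat: 13.7′ = 0.228333°; total 89.2283333
  N ⇒ keep positive
  Lon: 18.9354′ = 0.315590°; total 103.3155900
  E ⇒ keep positive

1. -66.032843, -179.942048
2. 3.187738, 38.001683
3. 54.597962, -39.601043
4. -67.287500, 41.278617
5. 89.228333, 103.315590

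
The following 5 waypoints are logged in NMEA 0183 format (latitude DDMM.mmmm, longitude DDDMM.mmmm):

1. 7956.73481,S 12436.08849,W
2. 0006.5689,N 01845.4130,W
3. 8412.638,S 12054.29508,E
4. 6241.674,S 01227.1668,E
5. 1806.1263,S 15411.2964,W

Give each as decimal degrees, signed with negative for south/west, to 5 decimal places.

1. -79.94558, -124.60147
2. 0.10948, -18.75688
3. -84.21063, 120.90492
4. -62.69457, 12.45278
5. -18.10211, -154.18827

Point 1:
  Latitude: split at 2 digits → 79° and 56.73481′; 79 + 56.73481/60 = 79.945580
  S ⇒ negate
  Longitude: split at 3 digits → 124° and 36.08849′; 124 + 36.08849/60 = 124.601475
  hemisphere W, so the sign is −
Point 2:
  φ: split at 2 digits → 00° and 6.5689′; 0 + 6.5689/60 = 0.109482
  N → positive
  λ: degrees = first 3 digits = 18, minutes = 45.413; 18 + 45.413/60 = 18.756883
  W → negative
Point 3:
  Latitude: degrees = first 2 digits = 84, minutes = 12.638; 84 + 12.638/60 = 84.210633
  hemisphere S, so the sign is −
  Longitude: split at 3 digits → 120° and 54.29508′; 120 + 54.29508/60 = 120.904918
  E → positive
Point 4:
  Lat: degrees = first 2 digits = 62, minutes = 41.674; 62 + 41.674/60 = 62.694567
  S ⇒ negate
  Longitude: degrees = first 3 digits = 12, minutes = 27.1668; 12 + 27.1668/60 = 12.452780
  E ⇒ keep positive
Point 5:
  Lat: split at 2 digits → 18° and 6.1263′; 18 + 6.1263/60 = 18.102105
  S ⇒ negate
  Lon: split at 3 digits → 154° and 11.2964′; 154 + 11.2964/60 = 154.188273
  hemisphere W, so the sign is −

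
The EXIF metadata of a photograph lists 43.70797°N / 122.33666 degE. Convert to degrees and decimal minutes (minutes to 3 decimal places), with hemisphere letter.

φ: 43° + 0.707970 × 60 = 43° 42.47820′
λ: minutes = (122.336660 − 122) × 60 = 20.19960

43° 42.478′ N, 122° 20.200′ E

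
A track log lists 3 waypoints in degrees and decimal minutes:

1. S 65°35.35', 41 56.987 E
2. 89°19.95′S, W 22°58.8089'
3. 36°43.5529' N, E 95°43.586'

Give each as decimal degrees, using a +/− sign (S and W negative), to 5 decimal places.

1. -65.58917, 41.94978
2. -89.33250, -22.98015
3. 36.72588, 95.72643

Point 1:
  φ: 65 + 35.35/60 = 65.589167
  S ⇒ negate
  Longitude: 56.987′ = 0.949783°; total 41.949783
  E ⇒ keep positive
Point 2:
  φ: 19.95′ = 0.332500°; total 89.332500
  hemisphere S, so the sign is −
  λ: 22 + 58.8089/60 = 22.980148
  W → negative
Point 3:
  Latitude: 36 + 43.5529/60 = 36.725882
  N → positive
  λ: 43.586′ = 0.726433°; total 95.726433
  E → positive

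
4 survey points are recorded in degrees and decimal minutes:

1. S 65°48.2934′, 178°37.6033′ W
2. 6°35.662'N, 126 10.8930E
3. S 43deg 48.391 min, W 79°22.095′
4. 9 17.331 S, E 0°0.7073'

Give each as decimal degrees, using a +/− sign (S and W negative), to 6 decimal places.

1. -65.804890, -178.626722
2. 6.594367, 126.181550
3. -43.806517, -79.368250
4. -9.288850, 0.011788

Point 1:
  Lat: 48.2934′ = 0.804890°; total 65.8048900
  S → negative
  λ: 178 + 37.6033/60 = 178.6267217
  hemisphere W, so the sign is −
Point 2:
  φ: 6 + 35.662/60 = 6.5943667
  N → positive
  λ: 10.893′ = 0.181550°; total 126.1815500
  E ⇒ keep positive
Point 3:
  Latitude: 43 + 48.391/60 = 43.8065167
  S ⇒ negate
  λ: 22.095′ = 0.368250°; total 79.3682500
  W → negative
Point 4:
  Lat: 9 + 17.331/60 = 9.2888500
  hemisphere S, so the sign is −
  Lon: 0.7073′ = 0.011788°; total 0.0117883
  E → positive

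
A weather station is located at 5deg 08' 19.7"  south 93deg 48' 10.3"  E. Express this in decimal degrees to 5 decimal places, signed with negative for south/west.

Lat: 5 + 8/60 + 19.7/3600 = 5.138806
hemisphere S, so the sign is −
Lon: 48′ + 10.3″ = 48.17167′; 93 + 48.17167/60 = 93.802861
E → positive

-5.13881, 93.80286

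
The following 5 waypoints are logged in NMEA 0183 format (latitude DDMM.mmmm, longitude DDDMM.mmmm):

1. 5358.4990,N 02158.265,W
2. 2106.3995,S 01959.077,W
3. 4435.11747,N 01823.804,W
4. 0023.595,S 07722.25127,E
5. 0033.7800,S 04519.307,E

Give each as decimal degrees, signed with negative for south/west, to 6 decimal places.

Point 1:
  Lat: split at 2 digits → 53° and 58.499′; 53 + 58.499/60 = 53.9749833
  N → positive
  Lon: degrees = first 3 digits = 21, minutes = 58.265; 21 + 58.265/60 = 21.9710833
  W ⇒ negate
Point 2:
  Latitude: split at 2 digits → 21° and 6.3995′; 21 + 6.3995/60 = 21.1066583
  hemisphere S, so the sign is −
  Lon: degrees = first 3 digits = 19, minutes = 59.077; 19 + 59.077/60 = 19.9846167
  W → negative
Point 3:
  φ: degrees = first 2 digits = 44, minutes = 35.11747; 44 + 35.11747/60 = 44.5852912
  N → positive
  λ: split at 3 digits → 018° and 23.804′; 18 + 23.804/60 = 18.3967333
  hemisphere W, so the sign is −
Point 4:
  φ: split at 2 digits → 00° and 23.595′; 0 + 23.595/60 = 0.3932500
  S → negative
  Longitude: split at 3 digits → 077° and 22.25127′; 77 + 22.25127/60 = 77.3708545
  E → positive
Point 5:
  Lat: degrees = first 2 digits = 0, minutes = 33.78; 0 + 33.78/60 = 0.5630000
  S → negative
  Longitude: degrees = first 3 digits = 45, minutes = 19.307; 45 + 19.307/60 = 45.3217833
  E ⇒ keep positive

1. 53.974983, -21.971083
2. -21.106658, -19.984617
3. 44.585291, -18.396733
4. -0.393250, 77.370855
5. -0.563000, 45.321783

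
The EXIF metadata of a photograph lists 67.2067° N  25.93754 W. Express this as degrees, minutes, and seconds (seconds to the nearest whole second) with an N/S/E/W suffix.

φ: 0.206700 × 60 = 12.40200′ → 12′, remainder × 60 = 24.12″
λ: whole degrees 25; 56.25240′ → 56′ and 15.14″

67°12′24″ N, 25°56′15″ W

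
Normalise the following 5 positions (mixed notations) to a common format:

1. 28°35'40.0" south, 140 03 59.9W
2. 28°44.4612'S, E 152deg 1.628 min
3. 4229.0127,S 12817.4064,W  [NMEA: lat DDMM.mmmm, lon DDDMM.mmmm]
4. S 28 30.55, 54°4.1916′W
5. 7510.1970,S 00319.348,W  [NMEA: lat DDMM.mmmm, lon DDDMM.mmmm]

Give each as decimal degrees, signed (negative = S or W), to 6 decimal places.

1. -28.594444, -140.066639
2. -28.741020, 152.027133
3. -42.483545, -128.290107
4. -28.509167, -54.069860
5. -75.169950, -3.322467

Point 1:
  Lat: 35′ + 40″ = 35.66667′; 28 + 35.66667/60 = 28.5944444
  hemisphere S, so the sign is −
  Longitude: 140° + 3/60 + 59.9/3600 = 140 + 0.050000 + 0.016639 = 140.0666389
  hemisphere W, so the sign is −
Point 2:
  Lat: 44.4612′ = 0.741020°; total 28.7410200
  S → negative
  Longitude: 152 + 1.628/60 = 152.0271333
  E → positive
Point 3:
  Latitude: split at 2 digits → 42° and 29.0127′; 42 + 29.0127/60 = 42.4835450
  S ⇒ negate
  λ: degrees = first 3 digits = 128, minutes = 17.4064; 128 + 17.4064/60 = 128.2901067
  W ⇒ negate
Point 4:
  Lat: 30.55′ = 0.509167°; total 28.5091667
  hemisphere S, so the sign is −
  Longitude: 54 + 4.1916/60 = 54.0698600
  W → negative
Point 5:
  φ: split at 2 digits → 75° and 10.197′; 75 + 10.197/60 = 75.1699500
  S ⇒ negate
  Lon: degrees = first 3 digits = 3, minutes = 19.348; 3 + 19.348/60 = 3.3224667
  W ⇒ negate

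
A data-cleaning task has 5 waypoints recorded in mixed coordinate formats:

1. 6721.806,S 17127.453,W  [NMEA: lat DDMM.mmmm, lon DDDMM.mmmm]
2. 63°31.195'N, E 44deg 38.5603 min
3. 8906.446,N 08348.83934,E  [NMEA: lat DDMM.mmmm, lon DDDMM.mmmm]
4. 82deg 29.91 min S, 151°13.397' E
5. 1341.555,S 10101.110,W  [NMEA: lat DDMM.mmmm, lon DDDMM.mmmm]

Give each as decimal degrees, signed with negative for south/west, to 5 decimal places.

Point 1:
  φ: degrees = first 2 digits = 67, minutes = 21.806; 67 + 21.806/60 = 67.363433
  S ⇒ negate
  Longitude: split at 3 digits → 171° and 27.453′; 171 + 27.453/60 = 171.457550
  W ⇒ negate
Point 2:
  Lat: 63 + 31.195/60 = 63.519917
  N ⇒ keep positive
  Longitude: 44 + 38.5603/60 = 44.642672
  E ⇒ keep positive
Point 3:
  φ: degrees = first 2 digits = 89, minutes = 6.446; 89 + 6.446/60 = 89.107433
  N → positive
  Longitude: degrees = first 3 digits = 83, minutes = 48.83934; 83 + 48.83934/60 = 83.813989
  E ⇒ keep positive
Point 4:
  Latitude: 82 + 29.91/60 = 82.498500
  S → negative
  Longitude: 151 + 13.397/60 = 151.223283
  E → positive
Point 5:
  Latitude: split at 2 digits → 13° and 41.555′; 13 + 41.555/60 = 13.692583
  S → negative
  Longitude: degrees = first 3 digits = 101, minutes = 1.11; 101 + 1.11/60 = 101.018500
  W ⇒ negate

1. -67.36343, -171.45755
2. 63.51992, 44.64267
3. 89.10743, 83.81399
4. -82.49850, 151.22328
5. -13.69258, -101.01850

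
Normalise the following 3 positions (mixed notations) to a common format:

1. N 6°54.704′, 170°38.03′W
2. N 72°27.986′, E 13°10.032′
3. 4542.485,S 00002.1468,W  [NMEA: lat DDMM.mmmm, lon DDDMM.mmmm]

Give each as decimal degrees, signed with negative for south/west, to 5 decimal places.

Point 1:
  φ: 54.704′ = 0.911733°; total 6.911733
  N ⇒ keep positive
  Longitude: 170 + 38.03/60 = 170.633833
  hemisphere W, so the sign is −
Point 2:
  φ: 72 + 27.986/60 = 72.466433
  N ⇒ keep positive
  Lon: 13 + 10.032/60 = 13.167200
  E → positive
Point 3:
  Latitude: degrees = first 2 digits = 45, minutes = 42.485; 45 + 42.485/60 = 45.708083
  hemisphere S, so the sign is −
  Lon: split at 3 digits → 000° and 2.1468′; 0 + 2.1468/60 = 0.035780
  hemisphere W, so the sign is −

1. 6.91173, -170.63383
2. 72.46643, 13.16720
3. -45.70808, -0.03578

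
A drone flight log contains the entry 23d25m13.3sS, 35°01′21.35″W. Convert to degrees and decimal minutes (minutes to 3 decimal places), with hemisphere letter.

Lat: 25 + 13.3/60 = 25.22167′
Longitude: seconds/60 = 0.35583; minutes = 1 + 0.35583 = 1.35583

23° 25.222′ S, 35° 1.356′ W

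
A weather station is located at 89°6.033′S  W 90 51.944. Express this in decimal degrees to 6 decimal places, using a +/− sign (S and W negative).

Lat: 6.033′ = 0.100550°; total 89.1005500
S ⇒ negate
Longitude: 51.944′ = 0.865733°; total 90.8657333
W ⇒ negate

-89.100550, -90.865733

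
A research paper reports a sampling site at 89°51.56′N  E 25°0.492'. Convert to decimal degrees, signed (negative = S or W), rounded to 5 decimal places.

89.85933, 25.00820

Latitude: 51.56′ = 0.859333°; total 89.859333
N ⇒ keep positive
Longitude: 0.492′ = 0.008200°; total 25.008200
E → positive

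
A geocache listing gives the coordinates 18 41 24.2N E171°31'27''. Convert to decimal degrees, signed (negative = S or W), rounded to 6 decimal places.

Latitude: 18 + 41/60 + 24.2/3600 = 18.6900556
N → positive
Longitude: 171° + 31/60 + 27/3600 = 171 + 0.516667 + 0.007500 = 171.5241667
E → positive

18.690056, 171.524167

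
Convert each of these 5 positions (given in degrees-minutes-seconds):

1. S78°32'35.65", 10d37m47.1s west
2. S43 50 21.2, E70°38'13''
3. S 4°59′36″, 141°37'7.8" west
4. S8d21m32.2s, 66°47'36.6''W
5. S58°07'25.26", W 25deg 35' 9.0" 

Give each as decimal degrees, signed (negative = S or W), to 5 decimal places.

Point 1:
  φ: 78° + 32/60 + 35.65/3600 = 78 + 0.533333 + 0.009903 = 78.543236
  S → negative
  Lon: 10 + 37/60 + 47.1/3600 = 10.629750
  hemisphere W, so the sign is −
Point 2:
  Latitude: 43 + 50/60 + 21.2/3600 = 43.839222
  S ⇒ negate
  λ: 70° + 38/60 + 13/3600 = 70 + 0.633333 + 0.003611 = 70.636944
  E ⇒ keep positive
Point 3:
  Lat: 59′ + 36″ = 59.60000′; 4 + 59.60000/60 = 4.993333
  S ⇒ negate
  Longitude: 37′ + 7.8″ = 37.13000′; 141 + 37.13000/60 = 141.618833
  W → negative
Point 4:
  φ: 8 + 21/60 + 32.2/3600 = 8.358944
  S → negative
  Longitude: 66 + 47/60 + 36.6/3600 = 66.793500
  hemisphere W, so the sign is −
Point 5:
  Lat: 7′ + 25.26″ = 7.42100′; 58 + 7.42100/60 = 58.123683
  hemisphere S, so the sign is −
  Longitude: 35′ + 9″ = 35.15000′; 25 + 35.15000/60 = 25.585833
  W ⇒ negate

1. -78.54324, -10.62975
2. -43.83922, 70.63694
3. -4.99333, -141.61883
4. -8.35894, -66.79350
5. -58.12368, -25.58583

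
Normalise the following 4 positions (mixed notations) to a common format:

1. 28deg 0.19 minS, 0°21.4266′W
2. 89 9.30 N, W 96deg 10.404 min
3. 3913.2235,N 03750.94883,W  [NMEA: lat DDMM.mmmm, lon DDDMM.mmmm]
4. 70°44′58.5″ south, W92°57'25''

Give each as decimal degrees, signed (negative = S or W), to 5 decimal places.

Point 1:
  φ: 0.19′ = 0.003167°; total 28.003167
  S ⇒ negate
  Longitude: 21.4266′ = 0.357110°; total 0.357110
  hemisphere W, so the sign is −
Point 2:
  Lat: 9.3′ = 0.155000°; total 89.155000
  N → positive
  λ: 96 + 10.404/60 = 96.173400
  hemisphere W, so the sign is −
Point 3:
  φ: split at 2 digits → 39° and 13.2235′; 39 + 13.2235/60 = 39.220392
  N ⇒ keep positive
  Longitude: degrees = first 3 digits = 37, minutes = 50.94883; 37 + 50.94883/60 = 37.849147
  W ⇒ negate
Point 4:
  Lat: 44′ + 58.5″ = 44.97500′; 70 + 44.97500/60 = 70.749583
  hemisphere S, so the sign is −
  λ: 92° + 57/60 + 25/3600 = 92 + 0.950000 + 0.006944 = 92.956944
  W ⇒ negate

1. -28.00317, -0.35711
2. 89.15500, -96.17340
3. 39.22039, -37.84915
4. -70.74958, -92.95694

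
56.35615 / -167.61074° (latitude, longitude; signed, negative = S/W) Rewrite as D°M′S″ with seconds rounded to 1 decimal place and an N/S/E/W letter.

Latitude: 0.356150° → 21.36900′; 0.36900 × 60 = 22.140″
Longitude is negative → W; |value| = 167.610740
Lon: 0.610740° → 36.64440′; 0.64440 × 60 = 38.664″

56°21′22.1″ N, 167°36′38.7″ W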